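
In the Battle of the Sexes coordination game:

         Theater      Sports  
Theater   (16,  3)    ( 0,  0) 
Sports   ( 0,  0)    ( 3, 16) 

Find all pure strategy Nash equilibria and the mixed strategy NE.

Pure NE: (Theater, Theater) and (Sports, Sports); Mixed NE: p = 0.8421, q = 0.1579

Work:
Check pure NE:
(Theater, Theater): (16, 3) - no unilateral deviation beneficial
(Sports, Sports): (3, 16) - no unilateral deviation beneficial
Mixed NE: P1 plays Theater with p = 0.8421, P2 plays Theater with q = 0.1579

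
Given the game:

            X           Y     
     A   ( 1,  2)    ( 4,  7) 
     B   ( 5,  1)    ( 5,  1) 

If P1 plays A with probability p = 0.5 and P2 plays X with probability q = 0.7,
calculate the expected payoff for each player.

E[P1] = 3.45, E[P2] = 2.25

Work:
E[P1] = p·q·π₁(A,X) + p·(1-q)·π₁(A,Y) + (1-p)·q·π₁(B,X) + (1-p)·(1-q)·π₁(B,Y)
= 0.5·0.7·1 + 0.5·0.3·4 + 0.5·0.7·5 + 0.5·0.3·5
= 3.45

E[P2] = 2.25 (similar calculation)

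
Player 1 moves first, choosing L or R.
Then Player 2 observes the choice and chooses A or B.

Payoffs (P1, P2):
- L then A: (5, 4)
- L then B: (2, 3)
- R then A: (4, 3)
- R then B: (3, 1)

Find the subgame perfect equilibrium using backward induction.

P1 plays L, P2 plays A after L and A after R; Payoff (5, 4)

Work:
Backward induction:
After L: P2 chooses A → P1 gets 5
After R: P2 chooses A → P1 gets 4
P1 chooses L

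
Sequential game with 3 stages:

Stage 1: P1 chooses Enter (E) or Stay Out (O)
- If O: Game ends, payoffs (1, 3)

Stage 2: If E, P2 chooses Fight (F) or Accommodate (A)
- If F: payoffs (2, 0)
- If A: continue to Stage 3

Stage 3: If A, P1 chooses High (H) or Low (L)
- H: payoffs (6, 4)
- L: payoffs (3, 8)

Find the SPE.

SPE: (E, A, H); Outcome (6, 4)

Work:
Stage 3: P1 chooses H (6 vs 3)
Stage 2: P2: F->0, A->4 (anticipating H). Choose A
Stage 1: P1: O->1, E->6 (anticipating A, H). Choose E
SPE path: E -> A -> H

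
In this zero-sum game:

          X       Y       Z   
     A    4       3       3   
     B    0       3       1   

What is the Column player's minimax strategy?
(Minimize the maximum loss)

Column should play Y or Z (all achieve the minimum), value = 3

Work:
Column player minimizes Row's maximum payoff:
Column X: max payoff to Row = 4
Column Y: max payoff to Row = 3
Column Z: max payoff to Row = 3
Minimum is 3, achieved by columns Y, Z (tied).
Each of Y or Z is a minimax strategy.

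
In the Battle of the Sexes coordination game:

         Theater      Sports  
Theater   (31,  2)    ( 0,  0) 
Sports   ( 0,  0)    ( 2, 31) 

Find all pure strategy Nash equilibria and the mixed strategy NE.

Pure NE: (Theater, Theater) and (Sports, Sports); Mixed NE: p = 0.9394, q = 0.0606

Work:
Check pure NE:
(Theater, Theater): (31, 2) - no unilateral deviation beneficial
(Sports, Sports): (2, 31) - no unilateral deviation beneficial
Mixed NE: P1 plays Theater with p = 0.9394, P2 plays Theater with q = 0.0606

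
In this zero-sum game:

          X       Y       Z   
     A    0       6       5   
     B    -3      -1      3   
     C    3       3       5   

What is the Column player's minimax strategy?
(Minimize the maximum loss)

Column should play X, value = 3

Work:
Column player minimizes Row's maximum payoff:
Column X: max payoff to Row = 3
Column Y: max payoff to Row = 6
Column Z: max payoff to Row = 5
Minimum is 3, achieved by column X.
Minimax strategy: X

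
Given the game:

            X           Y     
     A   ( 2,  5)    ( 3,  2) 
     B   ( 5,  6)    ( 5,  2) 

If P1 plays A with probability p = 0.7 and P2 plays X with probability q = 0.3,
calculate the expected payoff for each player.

E[P1] = 3.39, E[P2] = 2.99

Work:
E[P1] = p·q·π₁(A,X) + p·(1-q)·π₁(A,Y) + (1-p)·q·π₁(B,X) + (1-p)·(1-q)·π₁(B,Y)
= 0.7·0.3·2 + 0.7·0.7·3 + 0.3·0.3·5 + 0.3·0.7·5
= 3.39

E[P2] = 2.99 (similar calculation)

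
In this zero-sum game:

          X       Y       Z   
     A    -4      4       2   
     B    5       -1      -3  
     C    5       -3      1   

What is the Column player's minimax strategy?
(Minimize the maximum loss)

Column should play Z, value = 2

Work:
Column player minimizes Row's maximum payoff:
Column X: max payoff to Row = 5
Column Y: max payoff to Row = 4
Column Z: max payoff to Row = 2
Minimum is 2, achieved by column Z.
Minimax strategy: Z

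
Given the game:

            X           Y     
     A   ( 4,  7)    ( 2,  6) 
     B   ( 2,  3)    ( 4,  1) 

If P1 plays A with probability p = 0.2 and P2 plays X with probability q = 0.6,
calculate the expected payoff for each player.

E[P1] = 2.88, E[P2] = 3.08

Work:
E[P1] = p·q·π₁(A,X) + p·(1-q)·π₁(A,Y) + (1-p)·q·π₁(B,X) + (1-p)·(1-q)·π₁(B,Y)
= 0.2·0.6·4 + 0.2·0.4·2 + 0.8·0.6·2 + 0.8·0.4·4
= 2.88

E[P2] = 3.08 (similar calculation)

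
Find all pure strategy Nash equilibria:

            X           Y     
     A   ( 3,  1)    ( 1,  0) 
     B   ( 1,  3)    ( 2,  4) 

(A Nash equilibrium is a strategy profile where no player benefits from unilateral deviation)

Nash equilibrium: (A, X), (B, Y)

Work:
Best responses:
  P1 vs X: payoffs [3, 1] → best response A (payoff 3)
  P1 vs Y: payoffs [1, 2] → best response B (payoff 2)
  P2 vs A: payoffs [1, 0] → best response X (payoff 1)
  P2 vs B: payoffs [3, 4] → best response Y (payoff 4)
Mutual best responses: (A,X), (B,Y) → Nash equilibria.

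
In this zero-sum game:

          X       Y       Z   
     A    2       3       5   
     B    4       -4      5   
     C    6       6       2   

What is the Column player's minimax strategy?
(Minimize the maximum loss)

Column should play Z, value = 5

Work:
Column player minimizes Row's maximum payoff:
Column X: max payoff to Row = 6
Column Y: max payoff to Row = 6
Column Z: max payoff to Row = 5
Minimum is 5, achieved by column Z.
Minimax strategy: Z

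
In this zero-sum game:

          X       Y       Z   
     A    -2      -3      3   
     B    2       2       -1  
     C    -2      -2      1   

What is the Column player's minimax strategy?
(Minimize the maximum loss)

Column should play X or Y (all achieve the minimum), value = 2

Work:
Column player minimizes Row's maximum payoff:
Column X: max payoff to Row = 2
Column Y: max payoff to Row = 2
Column Z: max payoff to Row = 3
Minimum is 2, achieved by columns X, Y (tied).
Each of X or Y is a minimax strategy.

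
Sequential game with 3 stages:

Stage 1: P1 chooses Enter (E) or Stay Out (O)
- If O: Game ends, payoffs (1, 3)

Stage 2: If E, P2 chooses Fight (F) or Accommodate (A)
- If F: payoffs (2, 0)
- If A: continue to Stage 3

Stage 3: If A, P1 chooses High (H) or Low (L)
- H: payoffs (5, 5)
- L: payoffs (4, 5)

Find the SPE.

SPE: (E, A, H); Outcome (5, 5)

Work:
Stage 3: P1 chooses H (5 vs 4)
Stage 2: P2: F->0, A->5 (anticipating H). Choose A
Stage 1: P1: O->1, E->5 (anticipating A, H). Choose E
SPE path: E -> A -> H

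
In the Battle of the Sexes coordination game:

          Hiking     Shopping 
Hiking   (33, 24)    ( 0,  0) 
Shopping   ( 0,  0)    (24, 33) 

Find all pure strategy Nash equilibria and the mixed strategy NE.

Pure NE: (Hiking, Hiking) and (Shopping, Shopping); Mixed NE: p = 0.5789, q = 0.4211

Work:
Check pure NE:
(Hiking, Hiking): (33, 24) - no unilateral deviation beneficial
(Shopping, Shopping): (24, 33) - no unilateral deviation beneficial
Mixed NE: P1 plays Hiking with p = 0.5789, P2 plays Hiking with q = 0.4211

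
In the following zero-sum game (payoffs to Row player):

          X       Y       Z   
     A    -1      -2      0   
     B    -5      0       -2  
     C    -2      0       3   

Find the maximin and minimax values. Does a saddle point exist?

Maximin = -2, Minimax = -1, Saddle: False

Work:
Row minimums: [-2, -5, -2] → maximin = -2
Column maximums: [-1, 0, 3] → minimax = -1
No saddle point (maximin ≠ minimax). Mixed strategy needed.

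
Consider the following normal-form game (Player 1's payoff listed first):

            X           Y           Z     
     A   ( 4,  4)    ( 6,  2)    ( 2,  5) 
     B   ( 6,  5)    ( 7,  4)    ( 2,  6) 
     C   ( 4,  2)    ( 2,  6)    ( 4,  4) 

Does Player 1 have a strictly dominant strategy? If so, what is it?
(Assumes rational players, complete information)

No strictly dominant strategy exists for Player 1

Work:
A strategy strictly dominates another if it gives a strictly higher payoff against every opponent action. Compare each pair of P1's strategies column-by-column:
  A vs B: [4 vs 6, 6 vs 7, 2 vs 2] → A does not strictly dominate B (column X: 4 ≤ 6)
  A vs C: [4 vs 4, 6 vs 2, 2 vs 4] → A does not strictly dominate C (column X: 4 ≤ 4)
  B vs A: [6 vs 4, 7 vs 6, 2 vs 2] → B does not strictly dominate A (column Z: 2 ≤ 2)
  B vs C: [6 vs 4, 7 vs 2, 2 vs 4] → B does not strictly dominate C (column Z: 2 ≤ 4)
  C vs A: [4 vs 4, 2 vs 6, 4 vs 2] → C does not strictly dominate A (column X: 4 ≤ 4)
  C vs B: [4 vs 6, 2 vs 7, 4 vs 2] → C does not strictly dominate B (column X: 4 ≤ 6)
No single strategy strictly dominates all others → no strictly dominant strategy.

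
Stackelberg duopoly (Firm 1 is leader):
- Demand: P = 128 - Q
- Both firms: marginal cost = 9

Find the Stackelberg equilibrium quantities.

q₁* (leader) = 59.5, q₂* (follower) = 29.75

Work:
Follower's reaction: q₂ = (a - c - q₁)/2
Leader substitutes: π₁ = q₁·(a - q₁ - (a-c-q₁)/2 - c)
FOC: q₁* = (128 - 9)/2 = 59.50
Then: q₂* = (128 - 9 - 59.5)/2 = 29.75
Leader has first-mover advantage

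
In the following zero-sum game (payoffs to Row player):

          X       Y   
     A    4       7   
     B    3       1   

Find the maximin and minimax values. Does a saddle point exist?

Maximin = 4, Minimax = 4, Saddle: True

Work:
Row minimums: [4, 1] → maximin = 4
Column maximums: [4, 7] → minimax = 4
Saddle point exists! Game value = 4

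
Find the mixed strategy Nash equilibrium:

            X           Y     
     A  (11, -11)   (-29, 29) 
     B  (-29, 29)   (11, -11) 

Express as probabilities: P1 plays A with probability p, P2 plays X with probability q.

p = 0.5, q = 0.5

Work:
Find probabilities that make opponent indifferent:
P2 chooses q to make P1 indifferent between A and B
P1 chooses p to make P2 indifferent between X and Y
Mixed NE: P1 plays (A: 0.5, B: 0.5), P2 plays (X: 0.5, Y: 0.5)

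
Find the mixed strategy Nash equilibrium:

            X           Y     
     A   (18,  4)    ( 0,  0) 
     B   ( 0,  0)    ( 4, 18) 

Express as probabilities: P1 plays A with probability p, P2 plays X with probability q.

p = 0.8182, q = 0.1818

Work:
Find probabilities that make opponent indifferent:
P2 chooses q to make P1 indifferent between A and B
P1 chooses p to make P2 indifferent between X and Y
Mixed NE: P1 plays (A: 0.8182, B: 0.1818), P2 plays (X: 0.1818, Y: 0.8182)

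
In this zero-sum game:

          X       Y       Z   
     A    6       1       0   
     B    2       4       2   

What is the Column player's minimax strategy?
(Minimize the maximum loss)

Column should play Z, value = 2

Work:
Column player minimizes Row's maximum payoff:
Column X: max payoff to Row = 6
Column Y: max payoff to Row = 4
Column Z: max payoff to Row = 2
Minimum is 2, achieved by column Z.
Minimax strategy: Z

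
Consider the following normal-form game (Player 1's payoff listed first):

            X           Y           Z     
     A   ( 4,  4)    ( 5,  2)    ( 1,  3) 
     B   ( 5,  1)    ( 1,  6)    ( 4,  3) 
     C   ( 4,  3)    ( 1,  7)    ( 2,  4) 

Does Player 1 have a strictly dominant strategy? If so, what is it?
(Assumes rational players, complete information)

No strictly dominant strategy exists for Player 1

Work:
A strategy strictly dominates another if it gives a strictly higher payoff against every opponent action. Compare each pair of P1's strategies column-by-column:
  A vs B: [4 vs 5, 5 vs 1, 1 vs 4] → A does not strictly dominate B (column X: 4 ≤ 5)
  A vs C: [4 vs 4, 5 vs 1, 1 vs 2] → A does not strictly dominate C (column X: 4 ≤ 4)
  B vs A: [5 vs 4, 1 vs 5, 4 vs 1] → B does not strictly dominate A (column Y: 1 ≤ 5)
  B vs C: [5 vs 4, 1 vs 1, 4 vs 2] → B does not strictly dominate C (column Y: 1 ≤ 1)
  C vs A: [4 vs 4, 1 vs 5, 2 vs 1] → C does not strictly dominate A (column X: 4 ≤ 4)
  C vs B: [4 vs 5, 1 vs 1, 2 vs 4] → C does not strictly dominate B (column X: 4 ≤ 5)
No single strategy strictly dominates all others → no strictly dominant strategy.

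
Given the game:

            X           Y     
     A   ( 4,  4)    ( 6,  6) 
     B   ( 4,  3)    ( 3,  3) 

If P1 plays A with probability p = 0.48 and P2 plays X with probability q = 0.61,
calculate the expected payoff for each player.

E[P1] = 4.1716, E[P2] = 3.8544

Work:
E[P1] = p·q·π₁(A,X) + p·(1-q)·π₁(A,Y) + (1-p)·q·π₁(B,X) + (1-p)·(1-q)·π₁(B,Y)
= 0.48·0.61·4 + 0.48·0.39·6 + 0.52·0.61·4 + 0.52·0.39·3
= 4.1716

E[P2] = 3.8544 (similar calculation)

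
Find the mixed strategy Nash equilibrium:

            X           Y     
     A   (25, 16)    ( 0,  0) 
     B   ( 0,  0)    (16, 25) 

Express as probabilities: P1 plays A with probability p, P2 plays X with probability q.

p = 0.6098, q = 0.3902

Work:
Find probabilities that make opponent indifferent:
P2 chooses q to make P1 indifferent between A and B
P1 chooses p to make P2 indifferent between X and Y
Mixed NE: P1 plays (A: 0.6098, B: 0.3902), P2 plays (X: 0.3902, Y: 0.6098)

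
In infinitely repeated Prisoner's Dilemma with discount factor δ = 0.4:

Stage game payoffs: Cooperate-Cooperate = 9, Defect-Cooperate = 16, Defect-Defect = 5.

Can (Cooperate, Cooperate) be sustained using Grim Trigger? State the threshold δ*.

δ* = 0.6364; since δ = 0.4 < 0.6364, cooperation cannot be sustained

Work:
For Grim Trigger:
Cooperate forever: 9/(1-δ)
Defect then punished: 16 + 5·δ/(1-δ)
Need: 9/(1-δ) ≥ 16 + 5·δ/(1-δ)
Solving: δ ≥ (T-R)/(T-P) = (16-9)/(16-5) = 0.6364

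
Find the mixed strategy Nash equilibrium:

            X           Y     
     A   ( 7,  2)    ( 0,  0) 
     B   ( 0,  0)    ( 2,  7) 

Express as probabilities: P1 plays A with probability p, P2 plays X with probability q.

p = 0.7778, q = 0.2222

Work:
Find probabilities that make opponent indifferent:
P2 chooses q to make P1 indifferent between A and B
P1 chooses p to make P2 indifferent between X and Y
Mixed NE: P1 plays (A: 0.7778, B: 0.2222), P2 plays (X: 0.2222, Y: 0.7778)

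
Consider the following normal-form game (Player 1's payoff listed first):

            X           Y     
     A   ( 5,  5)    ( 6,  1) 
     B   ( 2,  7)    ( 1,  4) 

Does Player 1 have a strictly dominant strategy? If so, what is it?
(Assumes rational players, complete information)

Yes, Player 1's strictly dominant strategy is A

Work:
A strategy strictly dominates another if it gives a strictly higher payoff against every opponent action. Compare each pair of P1's strategies column-by-column:
  A vs B: [5 vs 2, 6 vs 1] → A strictly dominates B
  B vs A: [2 vs 5, 1 vs 6] → B does not strictly dominate A (column X: 2 ≤ 5)
A strictly dominates every other strategy → strictly dominant.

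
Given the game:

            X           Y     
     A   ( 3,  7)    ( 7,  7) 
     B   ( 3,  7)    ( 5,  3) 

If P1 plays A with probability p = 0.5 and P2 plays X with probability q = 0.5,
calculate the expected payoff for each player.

E[P1] = 4.5, E[P2] = 6.0

Work:
E[P1] = p·q·π₁(A,X) + p·(1-q)·π₁(A,Y) + (1-p)·q·π₁(B,X) + (1-p)·(1-q)·π₁(B,Y)
= 0.5·0.5·3 + 0.5·0.5·7 + 0.5·0.5·3 + 0.5·0.5·5
= 4.5

E[P2] = 6.0 (similar calculation)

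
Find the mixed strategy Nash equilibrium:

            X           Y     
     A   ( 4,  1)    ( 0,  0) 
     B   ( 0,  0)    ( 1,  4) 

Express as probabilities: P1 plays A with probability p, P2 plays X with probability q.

p = 0.8, q = 0.2

Work:
Find probabilities that make opponent indifferent:
P2 chooses q to make P1 indifferent between A and B
P1 chooses p to make P2 indifferent between X and Y
Mixed NE: P1 plays (A: 0.8, B: 0.2), P2 plays (X: 0.2, Y: 0.8)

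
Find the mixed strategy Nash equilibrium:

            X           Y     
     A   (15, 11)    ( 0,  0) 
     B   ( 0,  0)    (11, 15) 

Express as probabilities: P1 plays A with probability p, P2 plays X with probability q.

p = 0.5769, q = 0.4231

Work:
Find probabilities that make opponent indifferent:
P2 chooses q to make P1 indifferent between A and B
P1 chooses p to make P2 indifferent between X and Y
Mixed NE: P1 plays (A: 0.5769, B: 0.4231), P2 plays (X: 0.4231, Y: 0.5769)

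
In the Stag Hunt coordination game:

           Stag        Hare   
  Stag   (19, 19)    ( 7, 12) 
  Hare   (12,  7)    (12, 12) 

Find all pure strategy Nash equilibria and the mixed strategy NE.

Pure NE: (Stag, Stag) and (Hare, Hare); Mixed NE: p = 0.4167, q = 0.4167

Work:
Check pure NE:
(Stag, Stag): (19, 19) - no unilateral deviation beneficial
(Hare, Hare): (12, 12) - no unilateral deviation beneficial
Mixed NE: P1 plays Stag with p = 0.4167, P2 plays Stag with q = 0.4167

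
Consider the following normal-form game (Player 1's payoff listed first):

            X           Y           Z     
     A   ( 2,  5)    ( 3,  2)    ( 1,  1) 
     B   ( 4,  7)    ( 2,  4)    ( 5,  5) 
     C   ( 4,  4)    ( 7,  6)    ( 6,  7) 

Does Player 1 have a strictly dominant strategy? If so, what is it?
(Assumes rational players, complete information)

No strictly dominant strategy exists for Player 1

Work:
A strategy strictly dominates another if it gives a strictly higher payoff against every opponent action. Compare each pair of P1's strategies column-by-column:
  A vs B: [2 vs 4, 3 vs 2, 1 vs 5] → A does not strictly dominate B (column X: 2 ≤ 4)
  A vs C: [2 vs 4, 3 vs 7, 1 vs 6] → A does not strictly dominate C (column X: 2 ≤ 4)
  B vs A: [4 vs 2, 2 vs 3, 5 vs 1] → B does not strictly dominate A (column Y: 2 ≤ 3)
  B vs C: [4 vs 4, 2 vs 7, 5 vs 6] → B does not strictly dominate C (column X: 4 ≤ 4)
  C vs A: [4 vs 2, 7 vs 3, 6 vs 1] → C strictly dominates A
  C vs B: [4 vs 4, 7 vs 2, 6 vs 5] → C does not strictly dominate B (column X: 4 ≤ 4)
No single strategy strictly dominates all others → no strictly dominant strategy.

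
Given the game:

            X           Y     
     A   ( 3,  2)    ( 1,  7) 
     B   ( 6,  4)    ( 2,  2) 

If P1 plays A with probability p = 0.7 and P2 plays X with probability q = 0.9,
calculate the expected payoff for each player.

E[P1] = 3.64, E[P2] = 2.89

Work:
E[P1] = p·q·π₁(A,X) + p·(1-q)·π₁(A,Y) + (1-p)·q·π₁(B,X) + (1-p)·(1-q)·π₁(B,Y)
= 0.7·0.9·3 + 0.7·0.1·1 + 0.3·0.9·6 + 0.3·0.1·2
= 3.64

E[P2] = 2.89 (similar calculation)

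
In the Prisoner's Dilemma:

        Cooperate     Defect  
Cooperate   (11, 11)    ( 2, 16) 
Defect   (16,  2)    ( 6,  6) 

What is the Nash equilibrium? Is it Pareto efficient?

(Defect, Defect) is NE; not Pareto efficient

Work:
Defect dominates Cooperate for both players:
If P2 cooperates: Defect (16) > Cooperate (11)
If P2 defects: Defect (6) > Cooperate (2)
NE: (Defect, Defect) with payoff (6, 6)
But (Cooperate, Cooperate) = (11, 11) Pareto dominates (6, 6)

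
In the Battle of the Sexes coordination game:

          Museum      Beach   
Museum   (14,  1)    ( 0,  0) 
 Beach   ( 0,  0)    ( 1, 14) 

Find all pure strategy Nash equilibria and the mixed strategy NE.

Pure NE: (Museum, Museum) and (Beach, Beach); Mixed NE: p = 0.9333, q = 0.0667

Work:
Check pure NE:
(Museum, Museum): (14, 1) - no unilateral deviation beneficial
(Beach, Beach): (1, 14) - no unilateral deviation beneficial
Mixed NE: P1 plays Museum with p = 0.9333, P2 plays Museum with q = 0.0667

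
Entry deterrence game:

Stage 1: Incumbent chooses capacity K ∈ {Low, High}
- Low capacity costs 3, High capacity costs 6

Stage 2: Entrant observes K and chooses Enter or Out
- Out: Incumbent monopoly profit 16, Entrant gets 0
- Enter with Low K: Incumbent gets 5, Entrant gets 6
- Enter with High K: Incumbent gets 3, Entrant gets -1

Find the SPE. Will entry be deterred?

SPE: (High, Enter|Low, Out|High); Entry deterred. Incumbent net profit = 10

Work:
After Low K: Entrant enters (6 > 0)
After High K: Entrant stays out (-1 < 0)
Incumbent: Low → 5−3=2, High → 16−6=10
Incumbent chooses High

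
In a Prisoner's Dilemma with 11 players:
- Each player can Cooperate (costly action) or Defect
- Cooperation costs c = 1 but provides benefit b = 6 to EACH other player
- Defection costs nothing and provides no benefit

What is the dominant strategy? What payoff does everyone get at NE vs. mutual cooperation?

Dominant: Defect; NE payoff = 0; Coop payoff = 59

Work:
Defect dominates (saves cost c = 1, benefit to others is external)
NE: All defect → everyone gets 0
If all cooperate: each receives (10)×6 - 1 = 59
Social dilemma: 59 > 0 but NE gives 0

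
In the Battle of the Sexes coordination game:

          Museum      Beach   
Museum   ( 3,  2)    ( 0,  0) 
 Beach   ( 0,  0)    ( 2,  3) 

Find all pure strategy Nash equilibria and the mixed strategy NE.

Pure NE: (Museum, Museum) and (Beach, Beach); Mixed NE: p = 0.6, q = 0.4

Work:
Check pure NE:
(Museum, Museum): (3, 2) - no unilateral deviation beneficial
(Beach, Beach): (2, 3) - no unilateral deviation beneficial
Mixed NE: P1 plays Museum with p = 0.6, P2 plays Museum with q = 0.4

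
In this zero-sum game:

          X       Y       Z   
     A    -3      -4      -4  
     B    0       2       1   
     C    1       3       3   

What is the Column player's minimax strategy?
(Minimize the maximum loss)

Column should play X, value = 1

Work:
Column player minimizes Row's maximum payoff:
Column X: max payoff to Row = 1
Column Y: max payoff to Row = 3
Column Z: max payoff to Row = 3
Minimum is 1, achieved by column X.
Minimax strategy: X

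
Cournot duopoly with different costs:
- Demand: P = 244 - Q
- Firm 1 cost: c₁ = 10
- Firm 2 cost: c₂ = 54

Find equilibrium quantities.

q₁* = 92.67, q₂* = 48.67

Work:
Reaction: q₁ = (244 - 10 - q₂)/2
Reaction: q₂ = (244 - 54 - q₁)/2
Solve simultaneously:
q₁* = (244 - 2×10 + 54)/3 = 92.67
q₂* = (244 - 2×54 + 10)/3 = 48.67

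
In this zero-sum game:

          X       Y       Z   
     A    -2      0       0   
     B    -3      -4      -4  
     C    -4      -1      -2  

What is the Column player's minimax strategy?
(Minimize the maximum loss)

Column should play X, value = -2

Work:
Column player minimizes Row's maximum payoff:
Column X: max payoff to Row = -2
Column Y: max payoff to Row = 0
Column Z: max payoff to Row = 0
Minimum is -2, achieved by column X.
Minimax strategy: X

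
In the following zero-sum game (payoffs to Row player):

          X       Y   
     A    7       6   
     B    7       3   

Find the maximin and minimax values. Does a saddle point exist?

Maximin = 6, Minimax = 6, Saddle: True

Work:
Row minimums: [6, 3] → maximin = 6
Column maximums: [7, 6] → minimax = 6
Saddle point exists! Game value = 6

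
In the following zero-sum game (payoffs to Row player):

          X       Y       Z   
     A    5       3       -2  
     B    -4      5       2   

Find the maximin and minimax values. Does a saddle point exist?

Maximin = -2, Minimax = 2, Saddle: False

Work:
Row minimums: [-2, -4] → maximin = -2
Column maximums: [5, 5, 2] → minimax = 2
No saddle point (maximin ≠ minimax). Mixed strategy needed.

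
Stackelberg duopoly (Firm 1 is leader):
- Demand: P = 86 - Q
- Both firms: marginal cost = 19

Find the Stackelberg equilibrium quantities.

q₁* (leader) = 33.5, q₂* (follower) = 16.75

Work:
Follower's reaction: q₂ = (a - c - q₁)/2
Leader substitutes: π₁ = q₁·(a - q₁ - (a-c-q₁)/2 - c)
FOC: q₁* = (86 - 19)/2 = 33.50
Then: q₂* = (86 - 19 - 33.5)/2 = 16.75
Leader has first-mover advantage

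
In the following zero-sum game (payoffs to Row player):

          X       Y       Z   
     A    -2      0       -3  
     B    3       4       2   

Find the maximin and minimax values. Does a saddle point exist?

Maximin = 2, Minimax = 2, Saddle: True

Work:
Row minimums: [-3, 2] → maximin = 2
Column maximums: [3, 4, 2] → minimax = 2
Saddle point exists! Game value = 2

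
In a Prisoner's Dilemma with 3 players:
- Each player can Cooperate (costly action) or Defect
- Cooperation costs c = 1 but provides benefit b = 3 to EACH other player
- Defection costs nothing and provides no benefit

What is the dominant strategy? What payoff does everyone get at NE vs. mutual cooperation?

Dominant: Defect; NE payoff = 0; Coop payoff = 5

Work:
Defect dominates (saves cost c = 1, benefit to others is external)
NE: All defect → everyone gets 0
If all cooperate: each receives (2)×3 - 1 = 5
Social dilemma: 5 > 0 but NE gives 0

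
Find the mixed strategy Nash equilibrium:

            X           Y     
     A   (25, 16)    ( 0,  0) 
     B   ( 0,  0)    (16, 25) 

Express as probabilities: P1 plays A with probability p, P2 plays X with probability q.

p = 0.6098, q = 0.3902

Work:
Find probabilities that make opponent indifferent:
P2 chooses q to make P1 indifferent between A and B
P1 chooses p to make P2 indifferent between X and Y
Mixed NE: P1 plays (A: 0.6098, B: 0.3902), P2 plays (X: 0.3902, Y: 0.6098)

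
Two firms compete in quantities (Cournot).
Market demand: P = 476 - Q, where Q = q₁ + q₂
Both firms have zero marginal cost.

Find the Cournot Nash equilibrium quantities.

q₁* = q₂* = 158.67; P* = 158.67

Work:
Profit: π_i = P·q_i = (a - q_i - q_j)·q_i
FOC: ∂π_i/∂q_i = a - 2q_i - q_j = 0
Reaction function: q_i = (476 - q_j)/2
Symmetry: q* = 476/3 = 158.67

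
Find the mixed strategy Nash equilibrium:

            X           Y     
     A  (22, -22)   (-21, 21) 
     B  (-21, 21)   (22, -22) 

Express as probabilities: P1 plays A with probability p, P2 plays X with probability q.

p = 0.5, q = 0.5

Work:
Find probabilities that make opponent indifferent:
P2 chooses q to make P1 indifferent between A and B
P1 chooses p to make P2 indifferent between X and Y
Mixed NE: P1 plays (A: 0.5, B: 0.5), P2 plays (X: 0.5, Y: 0.5)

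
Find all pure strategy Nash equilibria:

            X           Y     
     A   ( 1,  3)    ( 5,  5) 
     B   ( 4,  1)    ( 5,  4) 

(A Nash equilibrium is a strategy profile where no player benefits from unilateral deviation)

Nash equilibrium: (A, Y), (B, Y)

Work:
Best responses:
  P1 vs X: payoffs [1, 4] → best response B (payoff 4)
  P1 vs Y: payoffs [5, 5] → best response A/B (payoff 5)
  P2 vs A: payoffs [3, 5] → best response Y (payoff 5)
  P2 vs B: payoffs [1, 4] → best response Y (payoff 4)
Mutual best responses: (A,Y), (B,Y) → Nash equilibria.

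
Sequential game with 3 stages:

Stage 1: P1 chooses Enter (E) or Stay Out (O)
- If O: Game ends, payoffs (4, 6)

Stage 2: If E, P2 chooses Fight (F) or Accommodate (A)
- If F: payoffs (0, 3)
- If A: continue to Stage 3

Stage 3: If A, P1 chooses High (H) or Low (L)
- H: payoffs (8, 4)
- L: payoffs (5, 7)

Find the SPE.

SPE: (E, A, H); Outcome (8, 4)

Work:
Stage 3: P1 chooses H (8 vs 5)
Stage 2: P2: F->3, A->4 (anticipating H). Choose A
Stage 1: P1: O->4, E->8 (anticipating A, H). Choose E
SPE path: E -> A -> H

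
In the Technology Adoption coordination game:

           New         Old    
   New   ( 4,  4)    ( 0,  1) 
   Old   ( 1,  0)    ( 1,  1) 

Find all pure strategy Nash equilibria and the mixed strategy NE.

Pure NE: (New, New) and (Old, Old); Mixed NE: p = 0.25, q = 0.25

Work:
Check pure NE:
(New, New): (4, 4) - no unilateral deviation beneficial
(Old, Old): (1, 1) - no unilateral deviation beneficial
Mixed NE: P1 plays New with p = 0.25, P2 plays New with q = 0.25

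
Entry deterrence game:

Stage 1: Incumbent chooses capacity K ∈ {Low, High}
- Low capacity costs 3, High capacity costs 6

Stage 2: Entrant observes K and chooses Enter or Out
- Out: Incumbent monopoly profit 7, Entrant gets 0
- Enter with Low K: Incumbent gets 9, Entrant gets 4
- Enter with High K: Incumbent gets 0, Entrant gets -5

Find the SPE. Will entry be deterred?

SPE: (Low, Enter|Low, Out|High); Entry not deterred. Incumbent net profit = 6, Entrant gets 4

Work:
After Low K: Entrant enters (4 > 0)
After High K: Entrant stays out (-5 < 0)
Incumbent: Low → 9−3=6, High → 7−6=1
Incumbent chooses Low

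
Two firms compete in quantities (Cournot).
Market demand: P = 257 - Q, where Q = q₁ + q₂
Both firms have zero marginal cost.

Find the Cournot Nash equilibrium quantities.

q₁* = q₂* = 85.67; P* = 85.67

Work:
Profit: π_i = P·q_i = (a - q_i - q_j)·q_i
FOC: ∂π_i/∂q_i = a - 2q_i - q_j = 0
Reaction function: q_i = (257 - q_j)/2
Symmetry: q* = 257/3 = 85.67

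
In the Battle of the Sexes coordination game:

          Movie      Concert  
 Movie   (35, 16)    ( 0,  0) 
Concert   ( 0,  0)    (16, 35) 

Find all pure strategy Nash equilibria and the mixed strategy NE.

Pure NE: (Movie, Movie) and (Concert, Concert); Mixed NE: p = 0.6863, q = 0.3137

Work:
Check pure NE:
(Movie, Movie): (35, 16) - no unilateral deviation beneficial
(Concert, Concert): (16, 35) - no unilateral deviation beneficial
Mixed NE: P1 plays Movie with p = 0.6863, P2 plays Movie with q = 0.3137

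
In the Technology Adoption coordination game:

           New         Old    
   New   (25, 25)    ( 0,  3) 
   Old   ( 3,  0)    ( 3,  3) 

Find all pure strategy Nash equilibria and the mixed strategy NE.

Pure NE: (New, New) and (Old, Old); Mixed NE: p = 0.12, q = 0.12

Work:
Check pure NE:
(New, New): (25, 25) - no unilateral deviation beneficial
(Old, Old): (3, 3) - no unilateral deviation beneficial
Mixed NE: P1 plays New with p = 0.12, P2 plays New with q = 0.12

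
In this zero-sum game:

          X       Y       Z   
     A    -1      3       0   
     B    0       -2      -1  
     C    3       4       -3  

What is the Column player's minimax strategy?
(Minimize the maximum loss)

Column should play Z, value = 0

Work:
Column player minimizes Row's maximum payoff:
Column X: max payoff to Row = 3
Column Y: max payoff to Row = 4
Column Z: max payoff to Row = 0
Minimum is 0, achieved by column Z.
Minimax strategy: Z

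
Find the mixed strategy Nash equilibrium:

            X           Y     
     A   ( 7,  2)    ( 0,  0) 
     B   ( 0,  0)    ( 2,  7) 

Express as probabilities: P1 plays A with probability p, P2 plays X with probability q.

p = 0.7778, q = 0.2222

Work:
Find probabilities that make opponent indifferent:
P2 chooses q to make P1 indifferent between A and B
P1 chooses p to make P2 indifferent between X and Y
Mixed NE: P1 plays (A: 0.7778, B: 0.2222), P2 plays (X: 0.2222, Y: 0.7778)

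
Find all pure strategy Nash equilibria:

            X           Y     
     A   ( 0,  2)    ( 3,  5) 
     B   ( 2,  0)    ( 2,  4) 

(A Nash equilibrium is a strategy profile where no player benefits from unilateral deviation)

Nash equilibrium: (A, Y)

Work:
Best responses:
  P1 vs X: payoffs [0, 2] → best response B (payoff 2)
  P1 vs Y: payoffs [3, 2] → best response A (payoff 3)
  P2 vs A: payoffs [2, 5] → best response Y (payoff 5)
  P2 vs B: payoffs [0, 4] → best response Y (payoff 4)
Mutual best responses: (A,Y) → Nash equilibria.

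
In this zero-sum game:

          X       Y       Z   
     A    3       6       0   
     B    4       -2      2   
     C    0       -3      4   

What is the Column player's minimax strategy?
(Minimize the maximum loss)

Column should play X or Z (all achieve the minimum), value = 4

Work:
Column player minimizes Row's maximum payoff:
Column X: max payoff to Row = 4
Column Y: max payoff to Row = 6
Column Z: max payoff to Row = 4
Minimum is 4, achieved by columns X, Z (tied).
Each of X or Z is a minimax strategy.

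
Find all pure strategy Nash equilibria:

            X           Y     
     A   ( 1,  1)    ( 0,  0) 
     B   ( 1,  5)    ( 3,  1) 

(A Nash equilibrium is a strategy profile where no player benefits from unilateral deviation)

Nash equilibrium: (A, X), (B, X)

Work:
Best responses:
  P1 vs X: payoffs [1, 1] → best response A/B (payoff 1)
  P1 vs Y: payoffs [0, 3] → best response B (payoff 3)
  P2 vs A: payoffs [1, 0] → best response X (payoff 1)
  P2 vs B: payoffs [5, 1] → best response X (payoff 5)
Mutual best responses: (A,X), (B,X) → Nash equilibria.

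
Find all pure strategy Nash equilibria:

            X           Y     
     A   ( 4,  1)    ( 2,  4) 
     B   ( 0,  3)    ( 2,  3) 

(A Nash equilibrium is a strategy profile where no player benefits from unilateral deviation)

Nash equilibrium: (A, Y), (B, Y)

Work:
Best responses:
  P1 vs X: payoffs [4, 0] → best response A (payoff 4)
  P1 vs Y: payoffs [2, 2] → best response A/B (payoff 2)
  P2 vs A: payoffs [1, 4] → best response Y (payoff 4)
  P2 vs B: payoffs [3, 3] → best response X/Y (payoff 3)
Mutual best responses: (A,Y), (B,Y) → Nash equilibria.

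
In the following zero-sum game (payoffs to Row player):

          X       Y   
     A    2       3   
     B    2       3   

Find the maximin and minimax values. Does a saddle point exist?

Maximin = 2, Minimax = 2, Saddle: True

Work:
Row minimums: [2, 2] → maximin = 2
Column maximums: [2, 3] → minimax = 2
Saddle point exists! Game value = 2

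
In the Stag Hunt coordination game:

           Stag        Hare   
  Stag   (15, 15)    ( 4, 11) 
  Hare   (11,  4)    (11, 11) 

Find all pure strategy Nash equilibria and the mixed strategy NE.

Pure NE: (Stag, Stag) and (Hare, Hare); Mixed NE: p = 0.6364, q = 0.6364

Work:
Check pure NE:
(Stag, Stag): (15, 15) - no unilateral deviation beneficial
(Hare, Hare): (11, 11) - no unilateral deviation beneficial
Mixed NE: P1 plays Stag with p = 0.6364, P2 plays Stag with q = 0.6364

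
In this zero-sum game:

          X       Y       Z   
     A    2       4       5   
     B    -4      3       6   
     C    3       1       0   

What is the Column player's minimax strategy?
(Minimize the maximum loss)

Column should play X, value = 3

Work:
Column player minimizes Row's maximum payoff:
Column X: max payoff to Row = 3
Column Y: max payoff to Row = 4
Column Z: max payoff to Row = 6
Minimum is 3, achieved by column X.
Minimax strategy: X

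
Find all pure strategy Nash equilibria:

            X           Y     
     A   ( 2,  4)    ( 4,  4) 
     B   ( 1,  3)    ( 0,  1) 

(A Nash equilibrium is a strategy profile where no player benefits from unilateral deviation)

Nash equilibrium: (A, X), (A, Y)

Work:
Best responses:
  P1 vs X: payoffs [2, 1] → best response A (payoff 2)
  P1 vs Y: payoffs [4, 0] → best response A (payoff 4)
  P2 vs A: payoffs [4, 4] → best response X/Y (payoff 4)
  P2 vs B: payoffs [3, 1] → best response X (payoff 3)
Mutual best responses: (A,X), (A,Y) → Nash equilibria.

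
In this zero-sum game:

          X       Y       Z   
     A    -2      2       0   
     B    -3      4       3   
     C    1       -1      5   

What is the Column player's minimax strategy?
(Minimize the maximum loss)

Column should play X, value = 1

Work:
Column player minimizes Row's maximum payoff:
Column X: max payoff to Row = 1
Column Y: max payoff to Row = 4
Column Z: max payoff to Row = 5
Minimum is 1, achieved by column X.
Minimax strategy: X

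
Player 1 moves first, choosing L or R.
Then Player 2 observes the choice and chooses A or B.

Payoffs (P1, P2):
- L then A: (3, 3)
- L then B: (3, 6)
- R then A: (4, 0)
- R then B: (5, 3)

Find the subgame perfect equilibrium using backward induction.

P1 plays R, P2 plays B after L and B after R; Payoff (5, 3)

Work:
Backward induction:
After L: P2 chooses B → P1 gets 3
After R: P2 chooses B → P1 gets 5
P1 chooses R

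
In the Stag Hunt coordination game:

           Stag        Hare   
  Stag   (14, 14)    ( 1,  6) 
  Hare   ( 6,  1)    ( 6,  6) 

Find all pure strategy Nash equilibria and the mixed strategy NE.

Pure NE: (Stag, Stag) and (Hare, Hare); Mixed NE: p = 0.3846, q = 0.3846

Work:
Check pure NE:
(Stag, Stag): (14, 14) - no unilateral deviation beneficial
(Hare, Hare): (6, 6) - no unilateral deviation beneficial
Mixed NE: P1 plays Stag with p = 0.3846, P2 plays Stag with q = 0.3846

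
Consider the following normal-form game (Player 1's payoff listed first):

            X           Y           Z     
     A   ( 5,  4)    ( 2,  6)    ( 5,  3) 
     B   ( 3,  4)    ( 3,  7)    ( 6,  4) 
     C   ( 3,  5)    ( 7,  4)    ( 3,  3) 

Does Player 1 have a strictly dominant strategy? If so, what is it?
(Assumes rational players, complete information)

No strictly dominant strategy exists for Player 1

Work:
A strategy strictly dominates another if it gives a strictly higher payoff against every opponent action. Compare each pair of P1's strategies column-by-column:
  A vs B: [5 vs 3, 2 vs 3, 5 vs 6] → A does not strictly dominate B (column Y: 2 ≤ 3)
  A vs C: [5 vs 3, 2 vs 7, 5 vs 3] → A does not strictly dominate C (column Y: 2 ≤ 7)
  B vs A: [3 vs 5, 3 vs 2, 6 vs 5] → B does not strictly dominate A (column X: 3 ≤ 5)
  B vs C: [3 vs 3, 3 vs 7, 6 vs 3] → B does not strictly dominate C (column X: 3 ≤ 3)
  C vs A: [3 vs 5, 7 vs 2, 3 vs 5] → C does not strictly dominate A (column X: 3 ≤ 5)
  C vs B: [3 vs 3, 7 vs 3, 3 vs 6] → C does not strictly dominate B (column X: 3 ≤ 3)
No single strategy strictly dominates all others → no strictly dominant strategy.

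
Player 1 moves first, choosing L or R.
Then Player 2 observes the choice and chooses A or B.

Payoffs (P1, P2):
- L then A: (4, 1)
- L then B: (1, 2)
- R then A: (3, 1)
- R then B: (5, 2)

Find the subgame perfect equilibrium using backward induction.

P1 plays R, P2 plays B after L and B after R; Payoff (5, 2)

Work:
Backward induction:
After L: P2 chooses B → P1 gets 1
After R: P2 chooses B → P1 gets 5
P1 chooses R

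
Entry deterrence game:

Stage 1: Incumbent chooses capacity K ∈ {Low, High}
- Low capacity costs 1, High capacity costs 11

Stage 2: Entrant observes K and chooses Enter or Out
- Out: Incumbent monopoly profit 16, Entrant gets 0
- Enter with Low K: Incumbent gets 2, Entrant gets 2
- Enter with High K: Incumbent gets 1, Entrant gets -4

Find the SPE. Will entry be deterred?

SPE: (High, Enter|Low, Out|High); Entry deterred. Incumbent net profit = 5

Work:
After Low K: Entrant enters (2 > 0)
After High K: Entrant stays out (-4 < 0)
Incumbent: Low → 2−1=1, High → 16−11=5
Incumbent chooses High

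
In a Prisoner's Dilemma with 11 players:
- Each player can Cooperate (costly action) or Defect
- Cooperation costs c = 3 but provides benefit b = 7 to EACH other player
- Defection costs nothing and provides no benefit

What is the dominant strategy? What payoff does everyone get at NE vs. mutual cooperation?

Dominant: Defect; NE payoff = 0; Coop payoff = 67

Work:
Defect dominates (saves cost c = 3, benefit to others is external)
NE: All defect → everyone gets 0
If all cooperate: each receives (10)×7 - 3 = 67
Social dilemma: 67 > 0 but NE gives 0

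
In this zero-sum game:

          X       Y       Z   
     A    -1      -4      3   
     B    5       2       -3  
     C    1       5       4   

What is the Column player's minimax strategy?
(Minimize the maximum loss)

Column should play Z, value = 4

Work:
Column player minimizes Row's maximum payoff:
Column X: max payoff to Row = 5
Column Y: max payoff to Row = 5
Column Z: max payoff to Row = 4
Minimum is 4, achieved by column Z.
Minimax strategy: Z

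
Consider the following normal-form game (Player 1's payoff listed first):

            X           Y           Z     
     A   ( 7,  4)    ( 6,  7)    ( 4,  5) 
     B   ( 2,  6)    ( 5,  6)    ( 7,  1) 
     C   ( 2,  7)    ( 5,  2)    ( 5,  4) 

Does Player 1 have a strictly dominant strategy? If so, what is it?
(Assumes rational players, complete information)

No strictly dominant strategy exists for Player 1

Work:
A strategy strictly dominates another if it gives a strictly higher payoff against every opponent action. Compare each pair of P1's strategies column-by-column:
  A vs B: [7 vs 2, 6 vs 5, 4 vs 7] → A does not strictly dominate B (column Z: 4 ≤ 7)
  A vs C: [7 vs 2, 6 vs 5, 4 vs 5] → A does not strictly dominate C (column Z: 4 ≤ 5)
  B vs A: [2 vs 7, 5 vs 6, 7 vs 4] → B does not strictly dominate A (column X: 2 ≤ 7)
  B vs C: [2 vs 2, 5 vs 5, 7 vs 5] → B does not strictly dominate C (column X: 2 ≤ 2)
  C vs A: [2 vs 7, 5 vs 6, 5 vs 4] → C does not strictly dominate A (column X: 2 ≤ 7)
  C vs B: [2 vs 2, 5 vs 5, 5 vs 7] → C does not strictly dominate B (column X: 2 ≤ 2)
No single strategy strictly dominates all others → no strictly dominant strategy.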